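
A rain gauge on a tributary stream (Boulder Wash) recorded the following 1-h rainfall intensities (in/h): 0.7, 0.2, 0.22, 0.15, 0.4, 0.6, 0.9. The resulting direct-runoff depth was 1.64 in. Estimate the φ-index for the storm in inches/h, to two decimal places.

φ ≈ 0.24 in/h

Only the 4 blocks with intensity above φ contribute runoff: 0.7, 0.4, 0.6, 0.9 in/h.
Σ(I−φ)·Δt = d  ⇒  (0.7+0.4+0.6+0.9 − 4φ)·1 = 1.64
φ = (2.600 − 1.64/1) / 4 = 0.24 in/h.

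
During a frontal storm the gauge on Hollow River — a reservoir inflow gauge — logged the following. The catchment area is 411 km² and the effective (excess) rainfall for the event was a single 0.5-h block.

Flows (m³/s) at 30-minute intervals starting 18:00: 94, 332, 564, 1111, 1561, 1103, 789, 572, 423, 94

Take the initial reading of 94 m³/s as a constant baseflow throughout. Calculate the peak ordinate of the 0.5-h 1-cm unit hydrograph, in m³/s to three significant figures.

U_p ≈ 587 m³/s

Direct runoff: 0.0, 238.0, 470.0, 1017.0, 1467.0, 1009.0, 695.0, 478.0, 329.0, 0.0 m³/s; ΣQ_DR = 5703 m³/s, peak = 1467.0 m³/s.
Runoff depth d = ΣQ_DR·Δt / A = 5703 × 1800 / (411 km²) = 24.98 mm.
The 1-cm UH is the DRH scaled by (10 mm)/d, so U_p = 1467.0 × 10/24.98 = 587 m³/s.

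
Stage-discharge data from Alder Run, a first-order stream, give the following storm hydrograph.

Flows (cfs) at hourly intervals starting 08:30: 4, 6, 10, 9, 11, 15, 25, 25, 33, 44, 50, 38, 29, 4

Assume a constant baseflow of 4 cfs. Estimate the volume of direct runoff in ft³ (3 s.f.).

Direct-runoff ordinates (Q − Q_b): 0.0, 2.0, 6.0, 5.0, 7.0, 11.0, 21.0, 21.0, 29.0, 40.0, 46.0, 34.0, 25.0, 0.0 cfs.
ΣQ_DR = 247.0 cfs.
With Δt = 1 h = 3600 s, V = ΣQ_DR · Δt = 247.0 × 3600 = 8.89 × 10^5 ft³.

V ≈ 8.89 × 10^5 ft³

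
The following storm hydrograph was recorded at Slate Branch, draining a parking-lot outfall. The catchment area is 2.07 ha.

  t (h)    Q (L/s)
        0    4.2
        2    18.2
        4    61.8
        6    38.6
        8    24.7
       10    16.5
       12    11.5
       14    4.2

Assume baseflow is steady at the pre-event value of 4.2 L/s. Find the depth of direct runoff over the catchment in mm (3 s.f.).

Direct runoff: 0.0, 14.0, 57.6, 34.4, 20.5, 12.3, 7.3, 0.0 L/s; ΣQ_DR = 146.1 L/s.
V = ΣQ_DR · Δt = 146.1 × 7200 s = 1.052 × 10^6 L.
Over A = 2.07 ha, depth = V / A = 50.8 mm.

d ≈ 50.8 mm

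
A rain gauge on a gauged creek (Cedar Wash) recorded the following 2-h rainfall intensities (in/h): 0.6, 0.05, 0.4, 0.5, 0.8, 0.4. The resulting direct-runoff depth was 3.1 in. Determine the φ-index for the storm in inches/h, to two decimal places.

Only the 5 blocks with intensity above φ contribute runoff: 0.6, 0.4, 0.5, 0.8, 0.4 in/h.
Σ(I−φ)·Δt = d  ⇒  (0.6+0.4+0.5+0.8+0.4 − 5φ)·2 = 3.1
φ = (2.700 − 3.1/2) / 5 = 0.23 in/h.

φ ≈ 0.23 in/h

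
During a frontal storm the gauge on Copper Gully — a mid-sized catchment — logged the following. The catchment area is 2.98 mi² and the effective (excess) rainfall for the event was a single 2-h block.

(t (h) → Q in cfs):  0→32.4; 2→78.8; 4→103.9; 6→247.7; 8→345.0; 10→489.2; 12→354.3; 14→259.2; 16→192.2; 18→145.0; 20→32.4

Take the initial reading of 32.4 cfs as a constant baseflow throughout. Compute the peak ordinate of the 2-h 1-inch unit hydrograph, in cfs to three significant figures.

Direct runoff: 0.0, 46.4, 71.5, 215.3, 312.6, 456.8, 321.9, 226.8, 159.8, 112.6, 0.0 cfs; ΣQ_DR = 1924 cfs, peak = 456.8 cfs.
Runoff depth d = ΣQ_DR·Δt / A = 1924 × 7200 / (2.98 mi²) = 2.001 in.
The 1-inch UH is the DRH scaled by (1 in)/d, so U_p = 456.8 × 1/2.001 = 228 cfs.

U_p ≈ 228 cfs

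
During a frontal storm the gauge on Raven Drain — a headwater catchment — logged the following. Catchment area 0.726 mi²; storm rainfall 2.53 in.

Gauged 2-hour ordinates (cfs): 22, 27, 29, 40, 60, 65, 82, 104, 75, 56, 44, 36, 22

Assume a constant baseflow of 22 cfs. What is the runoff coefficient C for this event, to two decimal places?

ΣQ_DR = 376.0 cfs; V = ΣQ_DR·Δt = 2.707 × 10^6 ft³.
Runoff depth d = V / A = 1.605 in.
C = d / P = 1.605 / 2.53 = 0.63.

C ≈ 0.63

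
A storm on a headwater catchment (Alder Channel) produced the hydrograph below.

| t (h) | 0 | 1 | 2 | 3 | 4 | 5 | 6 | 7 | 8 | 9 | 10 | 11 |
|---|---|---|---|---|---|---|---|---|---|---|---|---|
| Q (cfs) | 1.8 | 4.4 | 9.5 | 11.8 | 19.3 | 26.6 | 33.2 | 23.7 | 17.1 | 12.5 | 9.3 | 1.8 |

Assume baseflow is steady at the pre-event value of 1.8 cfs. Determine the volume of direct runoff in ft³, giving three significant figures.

V ≈ 5.38 × 10^5 ft³

Direct-runoff ordinates (Q − Q_b): 0.0, 2.6, 7.7, 10.0, 17.5, 24.8, 31.4, 21.9, 15.3, 10.7, 7.5, 0.0 cfs.
ΣQ_DR = 149.4 cfs.
With Δt = 1 h = 3600 s, V = ΣQ_DR · Δt = 149.4 × 3600 = 5.38 × 10^5 ft³.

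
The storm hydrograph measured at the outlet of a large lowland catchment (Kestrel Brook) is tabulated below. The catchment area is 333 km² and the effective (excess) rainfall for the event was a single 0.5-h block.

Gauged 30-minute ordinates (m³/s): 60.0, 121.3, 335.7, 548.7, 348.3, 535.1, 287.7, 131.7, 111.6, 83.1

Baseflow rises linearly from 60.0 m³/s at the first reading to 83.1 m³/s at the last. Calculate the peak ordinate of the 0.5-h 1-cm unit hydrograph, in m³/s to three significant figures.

U_p ≈ 482 m³/s

Direct runoff: 0.00, 58.73, 270.57, 481.00, 278.03, 462.27, 212.30, 53.73, 31.07, 0.00 m³/s; ΣQ_DR = 1848 m³/s, peak = 481.00 m³/s.
Runoff depth d = ΣQ_DR·Δt / A = 1848 × 1800 / (333 km²) = 9.988 mm.
The 1-cm UH is the DRH scaled by (10 mm)/d, so U_p = 481.00 × 10/9.988 = 482 m³/s.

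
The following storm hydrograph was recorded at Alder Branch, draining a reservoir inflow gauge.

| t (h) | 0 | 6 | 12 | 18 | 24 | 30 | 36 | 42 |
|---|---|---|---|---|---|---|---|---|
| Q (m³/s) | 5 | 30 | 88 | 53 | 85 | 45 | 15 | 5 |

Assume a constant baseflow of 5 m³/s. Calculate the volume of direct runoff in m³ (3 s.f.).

Direct-runoff ordinates (Q − Q_b): 0.0, 25.0, 83.0, 48.0, 80.0, 40.0, 10.0, 0.0 m³/s.
ΣQ_DR = 286.0 m³/s.
With Δt = 6 h = 21600 s, V = ΣQ_DR · Δt = 286.0 × 21600 = 6.18 × 10^6 m³.

V ≈ 6.18 × 10^6 m³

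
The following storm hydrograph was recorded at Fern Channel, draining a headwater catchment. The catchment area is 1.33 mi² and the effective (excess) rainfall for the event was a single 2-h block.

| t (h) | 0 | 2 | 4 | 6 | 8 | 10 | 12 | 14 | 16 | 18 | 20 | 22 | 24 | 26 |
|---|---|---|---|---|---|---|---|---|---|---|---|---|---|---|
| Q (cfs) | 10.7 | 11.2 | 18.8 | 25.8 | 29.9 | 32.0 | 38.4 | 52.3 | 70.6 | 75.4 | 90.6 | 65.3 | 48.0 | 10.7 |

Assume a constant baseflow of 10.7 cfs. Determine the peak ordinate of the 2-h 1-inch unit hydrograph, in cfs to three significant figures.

U_p ≈ 79.8 cfs

Direct runoff: 0.0, 0.5, 8.1, 15.1, 19.2, 21.3, 27.7, 41.6, 59.9, 64.7, 79.9, 54.6, 37.3, 0.0 cfs; ΣQ_DR = 429.9 cfs, peak = 79.9 cfs.
Runoff depth d = ΣQ_DR·Δt / A = 429.9 × 7200 / (1.33 mi²) = 1.002 in.
The 1-inch UH is the DRH scaled by (1 in)/d, so U_p = 79.9 × 1/1.002 = 79.8 cfs.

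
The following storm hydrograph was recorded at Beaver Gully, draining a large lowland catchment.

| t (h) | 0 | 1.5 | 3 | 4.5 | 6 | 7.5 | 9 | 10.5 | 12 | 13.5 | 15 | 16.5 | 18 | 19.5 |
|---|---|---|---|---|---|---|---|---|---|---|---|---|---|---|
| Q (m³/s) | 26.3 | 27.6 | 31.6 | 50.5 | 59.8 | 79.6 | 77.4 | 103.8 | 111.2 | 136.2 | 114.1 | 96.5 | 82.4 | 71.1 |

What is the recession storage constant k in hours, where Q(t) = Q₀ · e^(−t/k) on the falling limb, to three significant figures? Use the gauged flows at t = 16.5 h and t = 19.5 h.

k ≈ 9.82 h

On the falling limb, Q drops from 96.5 to 71.1 m³/s between t = 16.5 h and t = 19.5 h (Δt = 3 h).
k = −Δt / ln(Q₂/Q₁) = −3 / ln(71.1/96.5) = 9.82 h.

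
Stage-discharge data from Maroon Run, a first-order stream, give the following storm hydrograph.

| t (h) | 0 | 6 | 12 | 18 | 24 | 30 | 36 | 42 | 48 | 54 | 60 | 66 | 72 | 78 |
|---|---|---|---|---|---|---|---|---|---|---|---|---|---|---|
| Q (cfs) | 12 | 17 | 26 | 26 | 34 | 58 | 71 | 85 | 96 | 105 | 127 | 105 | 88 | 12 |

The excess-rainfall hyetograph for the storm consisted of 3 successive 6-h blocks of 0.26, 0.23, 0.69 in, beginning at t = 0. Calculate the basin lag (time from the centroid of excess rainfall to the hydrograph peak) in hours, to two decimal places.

Centroid of excess rainfall: t_c = Σ P_i·t̄_i / ΣP_i = 11.1864 h (block centres at 3, 9, 15 h).
Hydrograph peak occurs at t = 60 h, so basin lag t_L = 60 − 11.1864 = 48.81 h.

t_L ≈ 48.81 h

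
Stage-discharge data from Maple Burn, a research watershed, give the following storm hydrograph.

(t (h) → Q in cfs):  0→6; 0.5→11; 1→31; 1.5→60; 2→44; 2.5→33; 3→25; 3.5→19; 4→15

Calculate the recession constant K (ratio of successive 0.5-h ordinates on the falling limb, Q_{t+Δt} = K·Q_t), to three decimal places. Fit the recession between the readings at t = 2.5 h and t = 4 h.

Using the recession-limb readings at t = 2.5 h and t = 4 h: Q falls from 33 to 15 cfs over 3 intervals.
K = (Q₂/Q₁)^(1/3) = (15/33)^(1/3) = 0.769.

K ≈ 0.769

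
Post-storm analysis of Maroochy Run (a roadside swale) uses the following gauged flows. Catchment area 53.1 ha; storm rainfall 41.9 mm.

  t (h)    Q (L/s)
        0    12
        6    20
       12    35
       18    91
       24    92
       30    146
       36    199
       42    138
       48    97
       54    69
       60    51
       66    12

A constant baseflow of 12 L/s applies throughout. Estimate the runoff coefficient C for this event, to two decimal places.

C ≈ 0.79

ΣQ_DR = 818.0 L/s; V = ΣQ_DR·Δt = 1.767 × 10^7 L.
Runoff depth d = V / A = 33.27 mm.
C = d / P = 33.27 / 41.9 = 0.79.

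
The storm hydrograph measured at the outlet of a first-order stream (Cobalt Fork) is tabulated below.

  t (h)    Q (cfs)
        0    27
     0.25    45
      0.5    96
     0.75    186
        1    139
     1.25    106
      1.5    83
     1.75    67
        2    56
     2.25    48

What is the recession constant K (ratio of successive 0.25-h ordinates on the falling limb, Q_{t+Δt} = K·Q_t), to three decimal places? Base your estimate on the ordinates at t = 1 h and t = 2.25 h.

K ≈ 0.808

Using the recession-limb readings at t = 1 h and t = 2.25 h: Q falls from 139 to 48 cfs over 5 intervals.
K = (Q₂/Q₁)^(1/5) = (48/139)^(1/5) = 0.808.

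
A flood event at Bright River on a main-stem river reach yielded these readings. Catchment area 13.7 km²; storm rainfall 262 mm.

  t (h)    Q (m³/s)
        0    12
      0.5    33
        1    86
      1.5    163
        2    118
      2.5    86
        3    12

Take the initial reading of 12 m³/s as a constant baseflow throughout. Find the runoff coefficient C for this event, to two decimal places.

C ≈ 0.21

ΣQ_DR = 426.0 m³/s; V = ΣQ_DR·Δt = 7.668 × 10^5 m³.
Runoff depth d = V / A = 55.97 mm.
C = d / P = 55.97 / 262 = 0.21.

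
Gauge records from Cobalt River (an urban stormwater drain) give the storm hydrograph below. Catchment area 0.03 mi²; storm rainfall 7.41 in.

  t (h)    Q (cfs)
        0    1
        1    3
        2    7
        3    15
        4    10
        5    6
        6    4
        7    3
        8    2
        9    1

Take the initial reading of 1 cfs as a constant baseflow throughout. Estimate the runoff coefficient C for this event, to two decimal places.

C ≈ 0.29

ΣQ_DR = 42.00 cfs; V = ΣQ_DR·Δt = 1.512 × 10^5 ft³.
Runoff depth d = V / A = 2.169 in.
C = d / P = 2.169 / 7.41 = 0.29.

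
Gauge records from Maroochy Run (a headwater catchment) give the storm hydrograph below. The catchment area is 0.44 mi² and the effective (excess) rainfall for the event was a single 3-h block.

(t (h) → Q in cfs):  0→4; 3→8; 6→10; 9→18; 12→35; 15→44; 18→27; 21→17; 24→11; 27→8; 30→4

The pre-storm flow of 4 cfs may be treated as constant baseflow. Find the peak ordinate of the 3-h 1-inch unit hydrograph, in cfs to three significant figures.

Direct runoff: 0.0, 4.0, 6.0, 14.0, 31.0, 40.0, 23.0, 13.0, 7.0, 4.0, 0.0 cfs; ΣQ_DR = 142.0 cfs, peak = 40.0 cfs.
Runoff depth d = ΣQ_DR·Δt / A = 142.0 × 10800 / (0.44 mi²) = 1.500 in.
The 1-inch UH is the DRH scaled by (1 in)/d, so U_p = 40.0 × 1/1.500 = 26.7 cfs.

U_p ≈ 26.7 cfs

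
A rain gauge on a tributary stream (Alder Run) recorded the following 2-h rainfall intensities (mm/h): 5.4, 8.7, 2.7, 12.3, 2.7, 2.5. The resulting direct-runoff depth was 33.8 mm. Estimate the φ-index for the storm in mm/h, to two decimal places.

Only the 3 blocks with intensity above φ contribute runoff: 5.4, 8.7, 12.3 mm/h.
Σ(I−φ)·Δt = d  ⇒  (5.4+8.7+12.3 − 3φ)·2 = 33.8
φ = (26.40 − 33.8/2) / 3 = 3.17 mm/h.

φ ≈ 3.17 mm/h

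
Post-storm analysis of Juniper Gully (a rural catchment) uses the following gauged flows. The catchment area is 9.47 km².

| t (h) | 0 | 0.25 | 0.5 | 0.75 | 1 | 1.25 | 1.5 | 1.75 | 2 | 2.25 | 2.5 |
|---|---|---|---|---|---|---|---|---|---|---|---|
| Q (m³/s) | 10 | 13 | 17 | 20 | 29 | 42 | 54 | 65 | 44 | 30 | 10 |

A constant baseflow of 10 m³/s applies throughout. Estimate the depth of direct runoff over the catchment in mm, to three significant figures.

Direct runoff: 0.0, 3.0, 7.0, 10.0, 19.0, 32.0, 44.0, 55.0, 34.0, 20.0, 0.0 m³/s; ΣQ_DR = 224.0 m³/s.
V = ΣQ_DR · Δt = 224.0 × 900 s = 2.016 × 10^5 m³.
Over A = 9.47 km², depth = V / A = 21.3 mm.

d ≈ 21.3 mm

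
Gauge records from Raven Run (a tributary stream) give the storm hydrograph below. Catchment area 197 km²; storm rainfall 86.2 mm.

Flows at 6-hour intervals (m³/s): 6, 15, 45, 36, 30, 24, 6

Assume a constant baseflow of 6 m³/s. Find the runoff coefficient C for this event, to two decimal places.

ΣQ_DR = 120.0 m³/s; V = ΣQ_DR·Δt = 2.592 × 10^6 m³.
Runoff depth d = V / A = 13.16 mm.
C = d / P = 13.16 / 86.2 = 0.15.

C ≈ 0.15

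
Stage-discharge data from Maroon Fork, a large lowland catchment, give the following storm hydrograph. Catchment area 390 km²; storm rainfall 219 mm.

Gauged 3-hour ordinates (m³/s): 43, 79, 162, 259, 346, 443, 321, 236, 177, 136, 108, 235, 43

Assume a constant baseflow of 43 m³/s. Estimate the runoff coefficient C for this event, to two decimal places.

C ≈ 0.26

ΣQ_DR = 2029 m³/s; V = ΣQ_DR·Δt = 2.191 × 10^7 m³.
Runoff depth d = V / A = 56.19 mm.
C = d / P = 56.19 / 219 = 0.26.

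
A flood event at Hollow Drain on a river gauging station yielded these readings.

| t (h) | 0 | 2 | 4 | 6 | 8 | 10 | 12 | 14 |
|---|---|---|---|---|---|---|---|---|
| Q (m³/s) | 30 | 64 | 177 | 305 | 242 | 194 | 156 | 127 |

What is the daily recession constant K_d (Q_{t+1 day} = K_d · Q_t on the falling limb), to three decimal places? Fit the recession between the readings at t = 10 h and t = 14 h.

Between t = 10 h and t = 14 h the flow falls from 194 to 127 m³/s over 2×2 h = 4 h.
Per-interval ratio K = (127/194)^(1/2) = 0.8091; K_d = K^(24/2) = 0.079.

K_d ≈ 0.079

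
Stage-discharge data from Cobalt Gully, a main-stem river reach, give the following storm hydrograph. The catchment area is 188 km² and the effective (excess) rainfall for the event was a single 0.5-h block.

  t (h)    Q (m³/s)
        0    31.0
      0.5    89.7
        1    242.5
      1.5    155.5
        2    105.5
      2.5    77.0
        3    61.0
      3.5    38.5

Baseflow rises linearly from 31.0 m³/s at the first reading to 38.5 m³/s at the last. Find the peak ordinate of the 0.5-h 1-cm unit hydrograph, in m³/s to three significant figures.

U_p ≈ 418 m³/s

Direct runoff: 0.00, 57.63, 209.36, 121.29, 70.21, 40.64, 23.57, 0.00 m³/s; ΣQ_DR = 522.7 m³/s, peak = 209.36 m³/s.
Runoff depth d = ΣQ_DR·Δt / A = 522.7 × 1800 / (188 km²) = 5.005 mm.
The 1-cm UH is the DRH scaled by (10 mm)/d, so U_p = 209.36 × 10/5.005 = 418 m³/s.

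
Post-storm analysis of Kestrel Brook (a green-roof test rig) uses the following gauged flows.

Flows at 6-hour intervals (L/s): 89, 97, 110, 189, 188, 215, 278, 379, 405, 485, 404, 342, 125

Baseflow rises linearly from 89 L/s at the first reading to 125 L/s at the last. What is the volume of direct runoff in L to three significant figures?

Direct-runoff ordinates (Q − Q_b): 0.00, 5.00, 15.00, 91.00, 87.00, 111.00, 171.00, 269.00, 292.00, 369.00, 285.00, 220.00, 0.00 L/s.
ΣQ_DR = 1915 L/s.
With Δt = 6 h = 21600 s, V = ΣQ_DR · Δt = 1915 × 21600 = 4.14 × 10^7 L.

V ≈ 4.14 × 10^7 L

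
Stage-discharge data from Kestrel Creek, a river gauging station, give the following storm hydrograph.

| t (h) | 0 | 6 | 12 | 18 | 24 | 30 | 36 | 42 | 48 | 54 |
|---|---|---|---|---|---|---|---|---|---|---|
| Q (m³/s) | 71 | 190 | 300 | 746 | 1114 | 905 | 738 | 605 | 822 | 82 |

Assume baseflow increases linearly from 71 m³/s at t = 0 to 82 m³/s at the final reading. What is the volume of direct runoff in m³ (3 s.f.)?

V ≈ 1.04 × 10^8 m³

Direct-runoff ordinates (Q − Q_b): 0.00, 117.78, 226.56, 671.33, 1038.11, 827.89, 659.67, 525.44, 741.22, 0.00 m³/s.
ΣQ_DR = 4808 m³/s.
With Δt = 6 h = 21600 s, V = ΣQ_DR · Δt = 4808 × 21600 = 1.04 × 10^8 m³.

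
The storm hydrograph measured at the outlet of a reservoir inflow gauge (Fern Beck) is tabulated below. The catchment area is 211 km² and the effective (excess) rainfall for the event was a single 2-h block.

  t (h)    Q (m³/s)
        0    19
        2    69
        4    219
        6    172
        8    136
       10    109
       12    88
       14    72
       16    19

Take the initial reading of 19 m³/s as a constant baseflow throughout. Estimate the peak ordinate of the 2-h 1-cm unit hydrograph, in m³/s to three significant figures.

U_p ≈ 80.1 m³/s

Direct runoff: 0.0, 50.0, 200.0, 153.0, 117.0, 90.0, 69.0, 53.0, 0.0 m³/s; ΣQ_DR = 732.0 m³/s, peak = 200.0 m³/s.
Runoff depth d = ΣQ_DR·Δt / A = 732.0 × 7200 / (211 km²) = 24.98 mm.
The 1-cm UH is the DRH scaled by (10 mm)/d, so U_p = 200.0 × 10/24.98 = 80.1 m³/s.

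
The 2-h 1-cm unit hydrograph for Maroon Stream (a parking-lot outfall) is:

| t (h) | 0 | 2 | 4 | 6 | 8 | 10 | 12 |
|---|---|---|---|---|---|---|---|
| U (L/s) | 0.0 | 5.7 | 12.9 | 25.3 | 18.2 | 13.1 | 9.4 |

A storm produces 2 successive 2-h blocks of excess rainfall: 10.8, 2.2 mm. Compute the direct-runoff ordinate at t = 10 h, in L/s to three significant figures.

By discrete convolution, Q_j = Σ (P_i / 10 mm) · U_{j−i}.
At t = 10 h (j=5): Q = (10.8/10)·13.1 + (2.2/10)·18.2 = 18.2 L/s.

Q ≈ 18.2 L/s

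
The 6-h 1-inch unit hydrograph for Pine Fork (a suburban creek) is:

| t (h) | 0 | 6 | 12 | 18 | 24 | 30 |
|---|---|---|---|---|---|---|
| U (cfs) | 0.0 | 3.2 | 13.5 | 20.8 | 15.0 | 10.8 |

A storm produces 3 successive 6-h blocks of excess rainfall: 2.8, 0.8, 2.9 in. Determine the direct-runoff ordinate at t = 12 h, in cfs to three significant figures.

Q ≈ 40.4 cfs

By discrete convolution, Q_j = Σ (P_i / 1 in) · U_{j−i}.
At t = 12 h (j=2): Q = (2.8/1)·13.5 + (0.8/1)·3.2 + (2.9/1)·0.0 = 40.4 cfs.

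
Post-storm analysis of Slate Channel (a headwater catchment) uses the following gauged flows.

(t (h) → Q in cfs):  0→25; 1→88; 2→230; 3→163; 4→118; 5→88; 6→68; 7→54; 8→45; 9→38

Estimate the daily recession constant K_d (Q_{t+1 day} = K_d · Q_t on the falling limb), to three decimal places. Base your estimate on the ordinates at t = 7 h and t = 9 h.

K_d ≈ 0.015

Between t = 7 h and t = 9 h the flow falls from 54 to 38 cfs over 2×1 h = 2 h.
Per-interval ratio K = (38/54)^(1/2) = 0.8389; K_d = K^(24/1) = 0.015.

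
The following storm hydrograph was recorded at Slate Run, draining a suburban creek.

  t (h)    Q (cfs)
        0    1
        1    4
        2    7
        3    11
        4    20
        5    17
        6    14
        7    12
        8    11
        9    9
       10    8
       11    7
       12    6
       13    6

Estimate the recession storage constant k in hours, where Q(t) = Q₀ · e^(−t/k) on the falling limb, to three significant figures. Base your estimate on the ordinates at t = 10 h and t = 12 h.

k ≈ 6.95 h

On the falling limb, Q drops from 8 to 6 cfs between t = 10 h and t = 12 h (Δt = 2 h).
k = −Δt / ln(Q₂/Q₁) = −2 / ln(6/8) = 6.95 h.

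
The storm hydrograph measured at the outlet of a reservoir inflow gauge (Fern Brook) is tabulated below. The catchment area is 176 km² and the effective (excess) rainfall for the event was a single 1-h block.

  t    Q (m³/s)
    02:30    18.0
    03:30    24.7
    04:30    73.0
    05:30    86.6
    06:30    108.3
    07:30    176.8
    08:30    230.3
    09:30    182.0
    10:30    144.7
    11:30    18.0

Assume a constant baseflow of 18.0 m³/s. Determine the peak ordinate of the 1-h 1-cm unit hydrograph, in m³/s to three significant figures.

U_p ≈ 118 m³/s

Direct runoff: 0.0, 6.7, 55.0, 68.6, 90.3, 158.8, 212.3, 164.0, 126.7, 0.0 m³/s; ΣQ_DR = 882.4 m³/s, peak = 212.3 m³/s.
Runoff depth d = ΣQ_DR·Δt / A = 882.4 × 3600 / (176 km²) = 18.05 mm.
The 1-cm UH is the DRH scaled by (10 mm)/d, so U_p = 212.3 × 10/18.05 = 118 m³/s.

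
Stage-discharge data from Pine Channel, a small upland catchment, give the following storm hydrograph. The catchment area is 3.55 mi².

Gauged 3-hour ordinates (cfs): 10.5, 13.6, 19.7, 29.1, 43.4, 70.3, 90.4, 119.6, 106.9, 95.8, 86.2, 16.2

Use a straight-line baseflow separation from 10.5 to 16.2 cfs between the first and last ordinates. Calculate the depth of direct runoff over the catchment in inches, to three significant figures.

d ≈ 0.709 in

Direct runoff: 0.00, 2.58, 8.16, 17.05, 30.83, 57.21, 76.79, 105.47, 92.25, 80.64, 70.52, 0.00 cfs; ΣQ_DR = 541.5 cfs.
V = ΣQ_DR · Δt = 541.5 × 10800 s = 5.848 × 10^6 ft³.
Over A = 3.55 mi², depth = V / A = 0.709 in.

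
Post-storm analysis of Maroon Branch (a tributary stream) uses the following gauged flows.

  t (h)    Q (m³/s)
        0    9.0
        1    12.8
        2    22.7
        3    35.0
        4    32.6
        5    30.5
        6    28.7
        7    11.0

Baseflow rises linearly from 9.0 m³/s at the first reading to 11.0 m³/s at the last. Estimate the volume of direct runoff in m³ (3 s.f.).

Direct-runoff ordinates (Q − Q_b): 0.00, 3.51, 13.13, 25.14, 22.46, 20.07, 17.99, 0.00 m³/s.
ΣQ_DR = 102.3 m³/s.
With Δt = 1 h = 3600 s, V = ΣQ_DR · Δt = 102.3 × 3600 = 3.68 × 10^5 m³.

V ≈ 3.68 × 10^5 m³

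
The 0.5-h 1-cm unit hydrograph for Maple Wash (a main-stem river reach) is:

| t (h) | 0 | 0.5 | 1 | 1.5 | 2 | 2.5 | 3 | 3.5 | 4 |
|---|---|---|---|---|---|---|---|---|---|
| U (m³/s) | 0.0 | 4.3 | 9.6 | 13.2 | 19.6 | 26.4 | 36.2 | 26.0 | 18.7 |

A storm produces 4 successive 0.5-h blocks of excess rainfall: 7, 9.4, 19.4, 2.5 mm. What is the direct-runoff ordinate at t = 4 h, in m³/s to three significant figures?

Q ≈ 114 m³/s

By discrete convolution, Q_j = Σ (P_i / 10 mm) · U_{j−i}.
At t = 4 h (j=8): Q = (7/10)·18.7 + (9.4/10)·26.0 + (19.4/10)·36.2 + (2.5/10)·26.4 = 114 m³/s.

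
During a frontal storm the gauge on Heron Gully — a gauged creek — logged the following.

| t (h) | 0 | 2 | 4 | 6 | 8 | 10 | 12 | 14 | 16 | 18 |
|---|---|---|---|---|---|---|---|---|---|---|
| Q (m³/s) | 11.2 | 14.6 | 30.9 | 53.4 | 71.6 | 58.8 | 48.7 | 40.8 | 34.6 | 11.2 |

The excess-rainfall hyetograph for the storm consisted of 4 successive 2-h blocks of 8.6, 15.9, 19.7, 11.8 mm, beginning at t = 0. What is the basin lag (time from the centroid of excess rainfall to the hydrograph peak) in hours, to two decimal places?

Centroid of excess rainfall: t_c = Σ P_i·t̄_i / ΣP_i = 4.2393 h (block centres at 1, 3, 5, 7 h).
Hydrograph peak occurs at t = 8 h, so basin lag t_L = 8 − 4.2393 = 3.76 h.

t_L ≈ 3.76 h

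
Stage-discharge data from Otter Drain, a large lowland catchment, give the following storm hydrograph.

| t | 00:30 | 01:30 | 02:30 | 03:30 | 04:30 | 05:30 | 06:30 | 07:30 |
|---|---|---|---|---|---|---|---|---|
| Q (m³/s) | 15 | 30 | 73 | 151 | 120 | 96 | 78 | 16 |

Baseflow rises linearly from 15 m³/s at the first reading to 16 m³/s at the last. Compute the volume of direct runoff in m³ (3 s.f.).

V ≈ 1.64 × 10^6 m³

Direct-runoff ordinates (Q − Q_b): 0.00, 14.86, 57.71, 135.57, 104.43, 80.29, 62.14, 0.00 m³/s.
ΣQ_DR = 455.0 m³/s.
With Δt = 1 h = 3600 s, V = ΣQ_DR · Δt = 455.0 × 3600 = 1.64 × 10^6 m³.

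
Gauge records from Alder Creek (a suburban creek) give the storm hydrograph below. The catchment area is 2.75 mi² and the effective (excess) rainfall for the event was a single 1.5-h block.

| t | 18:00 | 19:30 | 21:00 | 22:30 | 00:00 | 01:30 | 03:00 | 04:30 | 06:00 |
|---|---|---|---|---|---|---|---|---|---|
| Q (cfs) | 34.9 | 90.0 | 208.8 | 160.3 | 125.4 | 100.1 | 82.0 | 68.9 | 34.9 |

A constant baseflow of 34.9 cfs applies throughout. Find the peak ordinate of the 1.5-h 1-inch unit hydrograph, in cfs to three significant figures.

U_p ≈ 348 cfs

Direct runoff: 0.0, 55.1, 173.9, 125.4, 90.5, 65.2, 47.1, 34.0, 0.0 cfs; ΣQ_DR = 591.2 cfs, peak = 173.9 cfs.
Runoff depth d = ΣQ_DR·Δt / A = 591.2 × 5400 / (2.75 mi²) = 0.4997 in.
The 1-inch UH is the DRH scaled by (1 in)/d, so U_p = 173.9 × 1/0.4997 = 348 cfs.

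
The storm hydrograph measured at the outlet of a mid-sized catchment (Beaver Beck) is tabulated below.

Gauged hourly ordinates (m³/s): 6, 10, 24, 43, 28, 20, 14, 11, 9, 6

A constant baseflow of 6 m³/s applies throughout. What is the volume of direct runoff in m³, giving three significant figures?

Direct-runoff ordinates (Q − Q_b): 0.0, 4.0, 18.0, 37.0, 22.0, 14.0, 8.0, 5.0, 3.0, 0.0 m³/s.
ΣQ_DR = 111.0 m³/s.
With Δt = 1 h = 3600 s, V = ΣQ_DR · Δt = 111.0 × 3600 = 4.00 × 10^5 m³.

V ≈ 4.00 × 10^5 m³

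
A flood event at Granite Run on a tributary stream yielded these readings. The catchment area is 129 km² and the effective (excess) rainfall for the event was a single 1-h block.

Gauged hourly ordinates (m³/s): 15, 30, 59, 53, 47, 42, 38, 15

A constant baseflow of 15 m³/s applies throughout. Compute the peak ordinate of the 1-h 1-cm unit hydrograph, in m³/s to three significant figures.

U_p ≈ 88.1 m³/s

Direct runoff: 0.0, 15.0, 44.0, 38.0, 32.0, 27.0, 23.0, 0.0 m³/s; ΣQ_DR = 179.0 m³/s, peak = 44.0 m³/s.
Runoff depth d = ΣQ_DR·Δt / A = 179.0 × 3600 / (129 km²) = 4.995 mm.
The 1-cm UH is the DRH scaled by (10 mm)/d, so U_p = 44.0 × 10/4.995 = 88.1 m³/s.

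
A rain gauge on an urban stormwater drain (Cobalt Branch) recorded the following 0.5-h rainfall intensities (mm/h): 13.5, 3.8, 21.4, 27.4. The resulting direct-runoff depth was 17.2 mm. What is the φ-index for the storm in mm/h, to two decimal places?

φ ≈ 9.30 mm/h

Only the 3 blocks with intensity above φ contribute runoff: 13.5, 21.4, 27.4 mm/h.
Σ(I−φ)·Δt = d  ⇒  (13.5+21.4+27.4 − 3φ)·0.5 = 17.2
φ = (62.30 − 17.2/0.5) / 3 = 9.30 mm/h.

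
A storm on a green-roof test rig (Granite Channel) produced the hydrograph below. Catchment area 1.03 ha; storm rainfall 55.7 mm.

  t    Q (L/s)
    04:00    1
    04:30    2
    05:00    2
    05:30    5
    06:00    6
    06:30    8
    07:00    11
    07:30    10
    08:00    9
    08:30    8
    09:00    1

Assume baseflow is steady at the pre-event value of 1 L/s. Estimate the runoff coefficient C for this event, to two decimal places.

C ≈ 0.16

ΣQ_DR = 52.00 L/s; V = ΣQ_DR·Δt = 93600 L.
Runoff depth d = V / A = 9.087 mm.
C = d / P = 9.087 / 55.7 = 0.16.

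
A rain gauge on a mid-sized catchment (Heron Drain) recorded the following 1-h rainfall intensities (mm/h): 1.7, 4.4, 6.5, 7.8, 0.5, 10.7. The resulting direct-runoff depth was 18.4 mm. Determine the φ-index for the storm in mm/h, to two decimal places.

Only the 4 blocks with intensity above φ contribute runoff: 4.4, 6.5, 7.8, 10.7 mm/h.
Σ(I−φ)·Δt = d  ⇒  (4.4+6.5+7.8+10.7 − 4φ)·1 = 18.4
φ = (29.40 − 18.4/1) / 4 = 2.75 mm/h.

φ ≈ 2.75 mm/h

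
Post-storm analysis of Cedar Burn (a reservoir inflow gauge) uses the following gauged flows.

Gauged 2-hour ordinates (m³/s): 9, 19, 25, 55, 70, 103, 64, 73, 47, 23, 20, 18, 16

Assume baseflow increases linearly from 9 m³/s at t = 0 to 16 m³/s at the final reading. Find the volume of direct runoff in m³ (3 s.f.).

Direct-runoff ordinates (Q − Q_b): 0.00, 9.42, 14.83, 44.25, 58.67, 91.08, 51.50, 59.92, 33.33, 8.75, 5.17, 2.58, 0.00 m³/s.
ΣQ_DR = 379.5 m³/s.
With Δt = 2 h = 7200 s, V = ΣQ_DR · Δt = 379.5 × 7200 = 2.73 × 10^6 m³.

V ≈ 2.73 × 10^6 m³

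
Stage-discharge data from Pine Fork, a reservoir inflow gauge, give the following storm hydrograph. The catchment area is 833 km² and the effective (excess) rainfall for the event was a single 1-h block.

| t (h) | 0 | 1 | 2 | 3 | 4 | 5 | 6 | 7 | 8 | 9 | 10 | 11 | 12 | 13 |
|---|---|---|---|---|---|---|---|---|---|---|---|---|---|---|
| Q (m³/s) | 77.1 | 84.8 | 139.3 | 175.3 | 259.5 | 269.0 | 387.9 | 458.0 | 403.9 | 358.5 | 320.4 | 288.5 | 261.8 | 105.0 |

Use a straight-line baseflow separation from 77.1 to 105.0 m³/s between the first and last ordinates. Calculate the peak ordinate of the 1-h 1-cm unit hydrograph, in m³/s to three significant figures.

U_p ≈ 366 m³/s

Direct runoff: 0.00, 5.55, 57.91, 91.76, 173.82, 181.17, 297.92, 365.88, 309.63, 262.08, 221.84, 187.79, 158.95, 0.00 m³/s; ΣQ_DR = 2314 m³/s, peak = 365.88 m³/s.
Runoff depth d = ΣQ_DR·Δt / A = 2314 × 3600 / (833 km²) = 10.00 mm.
The 1-cm UH is the DRH scaled by (10 mm)/d, so U_p = 365.88 × 10/10.00 = 366 m³/s.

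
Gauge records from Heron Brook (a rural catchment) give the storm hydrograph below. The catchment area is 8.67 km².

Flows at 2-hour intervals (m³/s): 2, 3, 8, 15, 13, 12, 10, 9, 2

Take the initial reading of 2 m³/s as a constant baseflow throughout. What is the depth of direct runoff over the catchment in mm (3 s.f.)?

Direct runoff: 0.0, 1.0, 6.0, 13.0, 11.0, 10.0, 8.0, 7.0, 0.0 m³/s; ΣQ_DR = 56.00 m³/s.
V = ΣQ_DR · Δt = 56.00 × 7200 s = 4.032 × 10^5 m³.
Over A = 8.67 km², depth = V / A = 46.5 mm.

d ≈ 46.5 mm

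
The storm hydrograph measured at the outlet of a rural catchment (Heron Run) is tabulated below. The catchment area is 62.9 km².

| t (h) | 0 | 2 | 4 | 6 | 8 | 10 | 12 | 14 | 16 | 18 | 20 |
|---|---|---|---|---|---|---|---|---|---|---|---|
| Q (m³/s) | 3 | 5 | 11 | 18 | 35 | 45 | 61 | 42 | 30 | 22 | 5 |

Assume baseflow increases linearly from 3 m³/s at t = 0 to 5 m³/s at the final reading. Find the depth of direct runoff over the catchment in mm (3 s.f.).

d ≈ 26.7 mm

Direct runoff: 0.00, 1.80, 7.60, 14.40, 31.20, 41.00, 56.80, 37.60, 25.40, 17.20, 0.00 m³/s; ΣQ_DR = 233.0 m³/s.
V = ΣQ_DR · Δt = 233.0 × 7200 s = 1.678 × 10^6 m³.
Over A = 62.9 km², depth = V / A = 26.7 mm.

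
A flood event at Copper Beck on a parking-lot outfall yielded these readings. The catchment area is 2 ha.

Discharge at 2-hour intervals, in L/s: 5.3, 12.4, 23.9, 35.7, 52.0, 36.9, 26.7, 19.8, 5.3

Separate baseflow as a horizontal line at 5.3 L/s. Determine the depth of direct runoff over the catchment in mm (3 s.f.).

d ≈ 61.3 mm

Direct runoff: 0.0, 7.1, 18.6, 30.4, 46.7, 31.6, 21.4, 14.5, 0.0 L/s; ΣQ_DR = 170.3 L/s.
V = ΣQ_DR · Δt = 170.3 × 7200 s = 1.226 × 10^6 L.
Over A = 2 ha, depth = V / A = 61.3 mm.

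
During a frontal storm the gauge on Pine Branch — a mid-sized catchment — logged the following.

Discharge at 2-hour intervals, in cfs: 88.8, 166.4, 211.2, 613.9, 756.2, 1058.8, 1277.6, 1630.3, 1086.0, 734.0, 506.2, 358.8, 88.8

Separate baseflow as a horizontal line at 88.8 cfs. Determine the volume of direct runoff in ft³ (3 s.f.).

V ≈ 5.34 × 10^7 ft³

Direct-runoff ordinates (Q − Q_b): 0.0, 77.6, 122.4, 525.1, 667.4, 970.0, 1188.8, 1541.5, 997.2, 645.2, 417.4, 270.0, 0.0 cfs.
ΣQ_DR = 7423 cfs.
With Δt = 2 h = 7200 s, V = ΣQ_DR · Δt = 7423 × 7200 = 5.34 × 10^7 ft³.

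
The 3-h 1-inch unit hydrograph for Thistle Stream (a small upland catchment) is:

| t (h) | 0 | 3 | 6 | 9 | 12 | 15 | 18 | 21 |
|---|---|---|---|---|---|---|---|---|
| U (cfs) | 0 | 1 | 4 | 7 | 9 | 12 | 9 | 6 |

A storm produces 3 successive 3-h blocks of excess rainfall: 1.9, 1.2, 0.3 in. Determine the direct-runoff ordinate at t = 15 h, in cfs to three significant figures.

By discrete convolution, Q_j = Σ (P_i / 1 in) · U_{j−i}.
At t = 15 h (j=5): Q = (1.9/1)·12 + (1.2/1)·9 + (0.3/1)·7 = 35.7 cfs.

Q ≈ 35.7 cfs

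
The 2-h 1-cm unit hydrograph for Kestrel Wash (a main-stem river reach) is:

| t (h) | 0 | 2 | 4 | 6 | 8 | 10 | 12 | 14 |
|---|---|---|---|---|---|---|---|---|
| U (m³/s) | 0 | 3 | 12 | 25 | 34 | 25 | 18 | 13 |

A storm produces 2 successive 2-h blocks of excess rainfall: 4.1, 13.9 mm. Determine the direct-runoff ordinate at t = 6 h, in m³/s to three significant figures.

By discrete convolution, Q_j = Σ (P_i / 10 mm) · U_{j−i}.
At t = 6 h (j=3): Q = (4.1/10)·25 + (13.9/10)·12 = 26.9 m³/s.

Q ≈ 26.9 m³/s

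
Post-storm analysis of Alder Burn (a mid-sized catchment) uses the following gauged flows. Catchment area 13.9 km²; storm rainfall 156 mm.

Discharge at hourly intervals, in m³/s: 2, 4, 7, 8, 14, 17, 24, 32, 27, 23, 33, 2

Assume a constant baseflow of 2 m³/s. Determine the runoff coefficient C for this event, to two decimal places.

C ≈ 0.28

ΣQ_DR = 169.0 m³/s; V = ΣQ_DR·Δt = 6.084 × 10^5 m³.
Runoff depth d = V / A = 43.77 mm.
C = d / P = 43.77 / 156 = 0.28.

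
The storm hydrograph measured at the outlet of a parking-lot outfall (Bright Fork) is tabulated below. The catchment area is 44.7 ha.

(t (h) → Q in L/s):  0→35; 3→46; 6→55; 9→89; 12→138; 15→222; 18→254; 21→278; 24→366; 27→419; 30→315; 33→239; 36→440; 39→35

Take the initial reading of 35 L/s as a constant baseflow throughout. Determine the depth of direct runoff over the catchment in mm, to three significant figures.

Direct runoff: 0.0, 11.0, 20.0, 54.0, 103.0, 187.0, 219.0, 243.0, 331.0, 384.0, 280.0, 204.0, 405.0, 0.0 L/s; ΣQ_DR = 2441 L/s.
V = ΣQ_DR · Δt = 2441 × 10800 s = 2.636 × 10^7 L.
Over A = 44.7 ha, depth = V / A = 59.0 mm.

d ≈ 59.0 mm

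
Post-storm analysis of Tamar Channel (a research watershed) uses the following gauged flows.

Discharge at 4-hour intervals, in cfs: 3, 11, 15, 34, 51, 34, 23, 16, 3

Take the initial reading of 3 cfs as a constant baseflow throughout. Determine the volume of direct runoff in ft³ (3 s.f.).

Direct-runoff ordinates (Q − Q_b): 0.0, 8.0, 12.0, 31.0, 48.0, 31.0, 20.0, 13.0, 0.0 cfs.
ΣQ_DR = 163.0 cfs.
With Δt = 4 h = 14400 s, V = ΣQ_DR · Δt = 163.0 × 14400 = 2.35 × 10^6 ft³.

V ≈ 2.35 × 10^6 ft³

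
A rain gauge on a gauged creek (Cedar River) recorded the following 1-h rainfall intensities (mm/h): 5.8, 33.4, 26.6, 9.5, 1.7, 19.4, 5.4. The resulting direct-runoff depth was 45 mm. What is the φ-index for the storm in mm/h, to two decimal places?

φ ≈ 11.47 mm/h

Only the 3 blocks with intensity above φ contribute runoff: 33.4, 26.6, 19.4 mm/h.
Σ(I−φ)·Δt = d  ⇒  (33.4+26.6+19.4 − 3φ)·1 = 45
φ = (79.40 − 45/1) / 3 = 11.47 mm/h.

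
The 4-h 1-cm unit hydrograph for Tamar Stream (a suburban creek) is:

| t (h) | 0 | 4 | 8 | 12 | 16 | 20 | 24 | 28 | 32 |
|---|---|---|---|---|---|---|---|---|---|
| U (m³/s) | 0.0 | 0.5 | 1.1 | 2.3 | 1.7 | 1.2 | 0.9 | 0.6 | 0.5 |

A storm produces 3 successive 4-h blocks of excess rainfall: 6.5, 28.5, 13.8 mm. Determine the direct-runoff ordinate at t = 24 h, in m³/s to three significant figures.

Q ≈ 6.35 m³/s

By discrete convolution, Q_j = Σ (P_i / 10 mm) · U_{j−i}.
At t = 24 h (j=6): Q = (6.5/10)·0.9 + (28.5/10)·1.2 + (13.8/10)·1.7 = 6.35 m³/s.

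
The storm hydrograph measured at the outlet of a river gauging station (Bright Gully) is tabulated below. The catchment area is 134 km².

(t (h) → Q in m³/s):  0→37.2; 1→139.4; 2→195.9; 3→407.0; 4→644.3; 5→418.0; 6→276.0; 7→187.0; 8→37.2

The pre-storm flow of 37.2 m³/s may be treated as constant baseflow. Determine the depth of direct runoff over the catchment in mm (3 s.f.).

Direct runoff: 0.0, 102.2, 158.7, 369.8, 607.1, 380.8, 238.8, 149.8, 0.0 m³/s; ΣQ_DR = 2007 m³/s.
V = ΣQ_DR · Δt = 2007 × 3600 s = 7.226 × 10^6 m³.
Over A = 134 km², depth = V / A = 53.9 mm.

d ≈ 53.9 mm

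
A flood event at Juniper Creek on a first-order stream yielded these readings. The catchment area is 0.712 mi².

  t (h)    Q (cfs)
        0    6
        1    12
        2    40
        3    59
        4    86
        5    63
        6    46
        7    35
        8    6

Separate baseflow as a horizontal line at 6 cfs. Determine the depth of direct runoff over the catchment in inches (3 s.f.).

Direct runoff: 0.0, 6.0, 34.0, 53.0, 80.0, 57.0, 40.0, 29.0, 0.0 cfs; ΣQ_DR = 299.0 cfs.
V = ΣQ_DR · Δt = 299.0 × 3600 s = 1.076 × 10^6 ft³.
Over A = 0.712 mi², depth = V / A = 0.651 in.

d ≈ 0.651 in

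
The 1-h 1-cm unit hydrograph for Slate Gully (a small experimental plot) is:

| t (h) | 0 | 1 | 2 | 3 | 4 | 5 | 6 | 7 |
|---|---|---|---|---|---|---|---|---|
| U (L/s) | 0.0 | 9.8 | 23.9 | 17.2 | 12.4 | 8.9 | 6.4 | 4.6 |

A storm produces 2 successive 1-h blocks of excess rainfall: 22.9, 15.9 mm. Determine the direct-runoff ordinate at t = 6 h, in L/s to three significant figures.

Q ≈ 28.8 L/s

By discrete convolution, Q_j = Σ (P_i / 10 mm) · U_{j−i}.
At t = 6 h (j=6): Q = (22.9/10)·6.4 + (15.9/10)·8.9 = 28.8 L/s.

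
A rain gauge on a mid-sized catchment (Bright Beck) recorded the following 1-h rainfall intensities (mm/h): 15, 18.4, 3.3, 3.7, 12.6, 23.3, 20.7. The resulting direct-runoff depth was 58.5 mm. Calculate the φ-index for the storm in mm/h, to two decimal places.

φ ≈ 6.30 mm/h

Only the 5 blocks with intensity above φ contribute runoff: 15, 18.4, 12.6, 23.3, 20.7 mm/h.
Σ(I−φ)·Δt = d  ⇒  (15+18.4+12.6+23.3+20.7 − 5φ)·1 = 58.5
φ = (90.00 − 58.5/1) / 5 = 6.30 mm/h.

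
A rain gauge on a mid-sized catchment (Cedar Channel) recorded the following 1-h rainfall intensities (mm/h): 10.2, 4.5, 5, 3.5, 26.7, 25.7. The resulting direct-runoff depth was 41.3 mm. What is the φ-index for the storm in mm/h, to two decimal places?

Only the 3 blocks with intensity above φ contribute runoff: 10.2, 26.7, 25.7 mm/h.
Σ(I−φ)·Δt = d  ⇒  (10.2+26.7+25.7 − 3φ)·1 = 41.3
φ = (62.60 − 41.3/1) / 3 = 7.10 mm/h.

φ ≈ 7.10 mm/h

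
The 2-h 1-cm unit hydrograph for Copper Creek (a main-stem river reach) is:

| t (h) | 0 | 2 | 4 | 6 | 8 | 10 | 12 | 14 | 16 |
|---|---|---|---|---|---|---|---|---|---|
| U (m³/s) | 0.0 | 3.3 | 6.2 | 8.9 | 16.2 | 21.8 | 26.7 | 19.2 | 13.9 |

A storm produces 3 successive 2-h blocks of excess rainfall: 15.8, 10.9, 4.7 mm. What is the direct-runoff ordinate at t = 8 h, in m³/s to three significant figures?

By discrete convolution, Q_j = Σ (P_i / 10 mm) · U_{j−i}.
At t = 8 h (j=4): Q = (15.8/10)·16.2 + (10.9/10)·8.9 + (4.7/10)·6.2 = 38.2 m³/s.

Q ≈ 38.2 m³/s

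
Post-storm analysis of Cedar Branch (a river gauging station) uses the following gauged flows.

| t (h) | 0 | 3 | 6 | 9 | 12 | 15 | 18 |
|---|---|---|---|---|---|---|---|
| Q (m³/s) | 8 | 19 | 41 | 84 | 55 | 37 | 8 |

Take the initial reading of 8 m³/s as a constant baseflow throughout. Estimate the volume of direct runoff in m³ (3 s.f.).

Direct-runoff ordinates (Q − Q_b): 0.0, 11.0, 33.0, 76.0, 47.0, 29.0, 0.0 m³/s.
ΣQ_DR = 196.0 m³/s.
With Δt = 3 h = 10800 s, V = ΣQ_DR · Δt = 196.0 × 10800 = 2.12 × 10^6 m³.

V ≈ 2.12 × 10^6 m³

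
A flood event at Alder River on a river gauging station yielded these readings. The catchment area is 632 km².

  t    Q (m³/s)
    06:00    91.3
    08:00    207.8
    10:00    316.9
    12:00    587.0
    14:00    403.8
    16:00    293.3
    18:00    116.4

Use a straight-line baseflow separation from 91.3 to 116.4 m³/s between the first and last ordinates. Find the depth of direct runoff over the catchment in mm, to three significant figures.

d ≈ 14.7 mm

Direct runoff: 0.00, 112.32, 217.23, 483.15, 295.77, 181.08, 0.00 m³/s; ΣQ_DR = 1290 m³/s.
V = ΣQ_DR · Δt = 1290 × 7200 s = 9.285 × 10^6 m³.
Over A = 632 km², depth = V / A = 14.7 mm.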